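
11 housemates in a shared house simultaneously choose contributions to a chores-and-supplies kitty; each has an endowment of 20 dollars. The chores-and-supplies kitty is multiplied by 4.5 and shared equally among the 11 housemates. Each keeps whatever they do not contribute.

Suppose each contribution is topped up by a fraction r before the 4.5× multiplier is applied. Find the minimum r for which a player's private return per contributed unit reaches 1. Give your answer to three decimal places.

1.444

With matching at rate r, one contributed unit becomes (1 + r) in the chores-and-supplies kitty and returns 4.5 × (1 + r) / 11 to the contributor.
Setting this equal to 1: 1 + r = 11/4.5 = 2.4444.
So the minimum matching rate is r = 2.4444 − 1 = 1.444.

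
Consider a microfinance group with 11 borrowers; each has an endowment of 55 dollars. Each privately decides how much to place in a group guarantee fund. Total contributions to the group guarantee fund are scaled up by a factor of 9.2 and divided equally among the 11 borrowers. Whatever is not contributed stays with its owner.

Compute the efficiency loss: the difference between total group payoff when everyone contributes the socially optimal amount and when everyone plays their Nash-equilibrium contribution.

Each contributed unit returns 9.2/11 = 0.8364 to its contributor — below 1 — so contributing 0 is dominant for every player. At the Nash equilibrium everyone keeps their 55, and the group total is 11 × 55 = 605.
Each contributed unit returns 9.200 to the group as a whole (0.8364 to each of 11 players), which exceeds 1, so the social optimum is full contribution: group total = 9.200 × 605 = 5566.00.
Efficiency loss = 5566.00 − 605 = 4961.00.

4961.00 dollars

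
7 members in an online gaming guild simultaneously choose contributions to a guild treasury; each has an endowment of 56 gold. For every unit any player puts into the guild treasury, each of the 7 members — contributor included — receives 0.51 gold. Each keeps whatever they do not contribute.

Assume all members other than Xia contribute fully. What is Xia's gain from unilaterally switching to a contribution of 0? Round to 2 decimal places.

27.44 gold

Switching from a contribution of 56 to 0 lets Xia keep an extra 56 gold, but lowers the guild treasury by 56, which costs Xia their own share of that drop: 0.51 × 56 = 28.56.
Net gain = 56 − 28.56 = 27.44. The private return per contributed unit (0.51) is below 1, so free-riding is indeed the best response regardless of what the others do.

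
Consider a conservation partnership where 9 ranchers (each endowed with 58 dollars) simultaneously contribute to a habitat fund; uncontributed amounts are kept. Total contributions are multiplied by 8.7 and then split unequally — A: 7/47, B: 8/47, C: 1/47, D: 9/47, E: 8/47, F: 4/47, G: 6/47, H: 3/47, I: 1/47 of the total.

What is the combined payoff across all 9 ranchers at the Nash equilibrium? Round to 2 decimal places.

2755.00 dollars

A player with share s gets back 8.7·s per unit contributed, so full contribution is dominant for anyone with s > 1/8.7 = 0.1149 and zero contribution is dominant for anyone below.
The shares above 0.1149 belong to A, B, D, E and G, contributing 58 each; the remaining 4 contribute 0. Total contributed: 290.
The habitat fund pays out 8.7 × 290 = 2523.00 in total (split across the unequal shares, but the aggregate is all that matters for the group sum).
The 4 free-riders keep 58 each, adding 232. Group total = 232 + 2523.00 = 2755.00.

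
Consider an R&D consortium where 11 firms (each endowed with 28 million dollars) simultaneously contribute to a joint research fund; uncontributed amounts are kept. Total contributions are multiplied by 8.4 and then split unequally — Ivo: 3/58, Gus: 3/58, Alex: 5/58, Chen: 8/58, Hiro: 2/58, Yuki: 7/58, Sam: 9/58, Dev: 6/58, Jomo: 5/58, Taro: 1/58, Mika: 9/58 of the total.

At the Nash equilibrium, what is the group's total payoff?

1136.80 million dollars

Player j's private return per contributed unit is 8.4 × (j's share). Contributing is weakly dominant for j when that share is at least 1/8.4 = 0.1190, and contributing 0 is dominant otherwise.
Chen, Yuki, Sam and Mika are above the threshold, contributing 28 each; the remaining 7 contribute 0. Total contributed: 112.
The joint research fund pays out 8.4 × 112 = 940.80 in total (split across the unequal shares, but the aggregate is all that matters for the group sum).
The 7 free-riders keep 28 each, adding 196. Group total = 196 + 940.80 = 1136.80.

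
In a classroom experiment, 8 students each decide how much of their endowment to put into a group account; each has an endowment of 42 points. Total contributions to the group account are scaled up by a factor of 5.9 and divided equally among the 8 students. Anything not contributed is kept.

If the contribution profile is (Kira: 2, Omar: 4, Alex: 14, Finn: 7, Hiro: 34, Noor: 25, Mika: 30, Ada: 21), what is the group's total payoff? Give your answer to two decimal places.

1007.30 points

Total contributed: 2 + 4 + 14 + 7 + 34 + 25 + 30 + 21 = 137; total kept: 8 × 42 − 137 = 199.
The group account pays out 5.9 × 137 = 808.30 in aggregate.
Group total = 199 + 808.30 = 1007.30.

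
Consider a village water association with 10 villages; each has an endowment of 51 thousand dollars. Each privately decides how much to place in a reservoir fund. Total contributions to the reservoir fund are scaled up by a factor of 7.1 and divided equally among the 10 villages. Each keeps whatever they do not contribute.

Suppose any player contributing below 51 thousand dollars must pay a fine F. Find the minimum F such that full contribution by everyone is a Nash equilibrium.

14.79 thousand dollars

Given the others contribute fully, the best deviation is to contribute 0 (any partial contribution still incurs the fine and gives up units whose private return 0.7100 is below 1).
Deviating from 51 to 0 saves 51 thousand dollars but forfeits the deviator's share of the drop in the reservoir fund: 7.1/10 × 51 = 36.21.
So the deviation gain is 51 − 36.21 = 14.79, and the fine must be at least 14.79 thousand dollars to wipe it out.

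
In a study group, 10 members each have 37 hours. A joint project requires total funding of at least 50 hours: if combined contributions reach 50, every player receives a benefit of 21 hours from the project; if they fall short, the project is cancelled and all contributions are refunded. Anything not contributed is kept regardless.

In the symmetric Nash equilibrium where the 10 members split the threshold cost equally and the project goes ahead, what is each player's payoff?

Equal share of the threshold: 50/10 = 5.
At this profile no one gains by cutting their contribution: any cut drops the total below 50, the project is cancelled, contributions are refunded, and the deviator ends with 37, which is less than 37 − 5 + 21 = 53. Contributing more than 5 just wastes the excess. So contributing exactly 5 is a best response.
Each player's payoff: 37 − 5 + 21 = 53.

53 hours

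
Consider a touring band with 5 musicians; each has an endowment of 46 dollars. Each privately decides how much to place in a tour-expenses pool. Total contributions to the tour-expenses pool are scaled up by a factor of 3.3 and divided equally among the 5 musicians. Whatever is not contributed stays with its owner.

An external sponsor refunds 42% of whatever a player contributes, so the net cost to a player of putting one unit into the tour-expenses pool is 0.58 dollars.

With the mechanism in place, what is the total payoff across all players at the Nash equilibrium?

The effective private return per unit is now (3.3/5) / 0.58 = 1.1379 > 1, so every player's dominant strategy flips to full contribution.
At the Nash equilibrium everyone contributes 46. Group total payoff = 5 × (46 × 0.42 + 3.3 × 46) = 855.60.

855.60 dollars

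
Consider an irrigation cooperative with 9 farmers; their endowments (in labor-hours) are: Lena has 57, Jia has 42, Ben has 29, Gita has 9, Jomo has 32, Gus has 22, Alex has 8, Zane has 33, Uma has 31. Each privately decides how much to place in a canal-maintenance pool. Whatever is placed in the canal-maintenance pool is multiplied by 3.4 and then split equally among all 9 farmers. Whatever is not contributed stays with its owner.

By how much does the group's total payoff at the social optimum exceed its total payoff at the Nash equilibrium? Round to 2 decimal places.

631.20 labor-hours

The private return per contributed unit is 3.4/9 = 0.3778 < 1 for every player regardless of endowment, so the Nash equilibrium is zero contribution and the group total is Σ E_j = 57 + 42 + 29 + 9 + 32 + 22 + 8 + 33 + 31 = 263.
Each contributed unit returns 3.400 to the group, so the social optimum is full contribution by everyone: group total = 3.400 × 263 = 894.20.
Efficiency loss = (3.400 − 1) × 263 = 631.20.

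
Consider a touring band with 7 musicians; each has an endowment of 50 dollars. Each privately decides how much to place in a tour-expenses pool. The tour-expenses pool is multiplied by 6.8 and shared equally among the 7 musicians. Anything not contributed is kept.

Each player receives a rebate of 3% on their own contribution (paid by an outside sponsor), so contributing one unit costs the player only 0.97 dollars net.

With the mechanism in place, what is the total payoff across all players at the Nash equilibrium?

2390.50 dollars

The effective private return per unit is now (6.8/7) / 0.97 = 1.0015 > 1, so every player's dominant strategy flips to full contribution.
At the Nash equilibrium everyone contributes 50. Group total payoff = 7 × (50 × 0.03 + 6.8 × 50) = 2390.50.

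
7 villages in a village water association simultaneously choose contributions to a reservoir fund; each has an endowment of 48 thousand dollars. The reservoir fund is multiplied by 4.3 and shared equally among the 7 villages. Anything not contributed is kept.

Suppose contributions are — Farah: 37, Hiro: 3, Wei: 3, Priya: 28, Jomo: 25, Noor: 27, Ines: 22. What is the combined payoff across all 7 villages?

Total contributed: 37 + 3 + 3 + 28 + 25 + 27 + 22 = 145; total kept: 7 × 48 − 145 = 191.
The reservoir fund pays out 4.3 × 145 = 623.50 in aggregate.
Group total = 191 + 623.50 = 814.50.

814.50 thousand dollars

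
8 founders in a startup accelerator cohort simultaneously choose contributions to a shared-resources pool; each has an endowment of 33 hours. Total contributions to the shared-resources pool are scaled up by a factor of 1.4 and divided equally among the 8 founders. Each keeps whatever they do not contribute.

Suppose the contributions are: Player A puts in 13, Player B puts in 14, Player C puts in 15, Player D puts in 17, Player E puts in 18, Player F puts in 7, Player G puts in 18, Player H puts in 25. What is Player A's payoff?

Total contributed: 13 + 14 + 15 + 17 + 18 + 7 + 18 + 25 = 127.
Each receives 1.4 × 127 / 8 = 22.23 from the shared-resources pool.
Player A keeps 33 − 13 = 20, so Player A's payoff is 20 + 22.23 = 42.23.

42.23 hours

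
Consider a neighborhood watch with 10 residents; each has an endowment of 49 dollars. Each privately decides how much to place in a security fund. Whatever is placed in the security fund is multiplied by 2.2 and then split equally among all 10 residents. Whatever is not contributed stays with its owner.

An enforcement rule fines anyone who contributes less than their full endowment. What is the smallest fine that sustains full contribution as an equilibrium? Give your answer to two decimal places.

38.22 dollars

Given the others contribute fully, the best deviation is to contribute 0 (any partial contribution still incurs the fine and gives up units whose private return 0.2200 is below 1).
Deviating from 49 to 0 saves 49 dollars but forfeits the deviator's share of the drop in the security fund: 2.2/10 × 49 = 10.78.
So the deviation gain is 49 − 10.78 = 38.22, and the fine must be at least 38.22 dollars to wipe it out.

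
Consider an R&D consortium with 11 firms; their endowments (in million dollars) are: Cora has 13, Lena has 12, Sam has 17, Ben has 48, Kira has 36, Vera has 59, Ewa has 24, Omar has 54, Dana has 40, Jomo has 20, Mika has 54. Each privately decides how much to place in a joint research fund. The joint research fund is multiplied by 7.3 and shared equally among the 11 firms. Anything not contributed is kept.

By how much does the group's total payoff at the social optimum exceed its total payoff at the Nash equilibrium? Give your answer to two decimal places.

2375.10 million dollars

The private return per contributed unit is 7.3/11 = 0.6636 < 1 for every player regardless of endowment, so the Nash equilibrium is zero contribution and the group total is Σ E_j = 13 + 12 + 17 + 48 + 36 + 59 + 24 + 54 + 40 + 20 + 54 = 377.
Each contributed unit returns 7.300 to the group, so the social optimum is full contribution by everyone: group total = 7.300 × 377 = 2752.10.
Efficiency loss = (7.300 − 1) × 377 = 2375.10.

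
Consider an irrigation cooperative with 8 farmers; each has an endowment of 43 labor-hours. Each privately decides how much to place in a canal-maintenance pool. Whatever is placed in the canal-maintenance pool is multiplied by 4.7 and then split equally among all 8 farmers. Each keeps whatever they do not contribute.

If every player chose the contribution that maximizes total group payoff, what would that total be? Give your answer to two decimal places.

1616.80 labor-hours

Each contributed unit returns 4.700 to the group as a whole (0.5875 to each of 8 players), which exceeds 1, so the social optimum is full contribution: group total = 4.700 × 344 = 1616.80.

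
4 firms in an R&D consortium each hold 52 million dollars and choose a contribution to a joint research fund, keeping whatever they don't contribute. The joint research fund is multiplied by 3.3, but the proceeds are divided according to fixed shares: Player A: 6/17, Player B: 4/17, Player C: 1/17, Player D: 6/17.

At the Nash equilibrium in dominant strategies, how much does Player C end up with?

72.19 million dollars

A player with share s gets back 3.3·s per unit contributed, so full contribution is dominant for anyone with s > 1/3.3 = 0.3030 and zero contribution is dominant for anyone below.
The shares above 0.3030 belong to Player A and Player D, contributing 52 each; the remaining 2 contribute 0. Total contributed: 104.
Player C keeps 52 and receives 3.3 × 104 × 1/17 = 20.19 from the joint research fund, for a payoff of 72.19.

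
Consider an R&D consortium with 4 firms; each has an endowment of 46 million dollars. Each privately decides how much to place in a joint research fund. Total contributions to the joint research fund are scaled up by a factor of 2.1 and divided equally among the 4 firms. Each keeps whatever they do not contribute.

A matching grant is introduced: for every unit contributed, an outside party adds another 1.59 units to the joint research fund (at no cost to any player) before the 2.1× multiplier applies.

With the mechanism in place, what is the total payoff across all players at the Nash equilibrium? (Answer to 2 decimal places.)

1000.78 million dollars

Under the mechanism each unit contributed yields 2.1 × 2.59 / 4 = 1.3598 back to its contributor per unit of net cost, which exceeds 1, making full contribution the dominant choice for everyone.
At the Nash equilibrium everyone contributes 46. Group total payoff = 2.1 × 2.59 × 184 = 1000.78.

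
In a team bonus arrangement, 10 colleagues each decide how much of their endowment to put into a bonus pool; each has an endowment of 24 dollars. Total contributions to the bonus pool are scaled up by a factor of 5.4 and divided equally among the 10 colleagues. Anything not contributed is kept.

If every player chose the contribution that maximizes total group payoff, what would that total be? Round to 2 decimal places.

1296.00 dollars

Each contributed unit returns 5.400 to the group as a whole (0.5400 to each of 10 players), which exceeds 1, so the social optimum is full contribution: group total = 5.400 × 240 = 1296.00.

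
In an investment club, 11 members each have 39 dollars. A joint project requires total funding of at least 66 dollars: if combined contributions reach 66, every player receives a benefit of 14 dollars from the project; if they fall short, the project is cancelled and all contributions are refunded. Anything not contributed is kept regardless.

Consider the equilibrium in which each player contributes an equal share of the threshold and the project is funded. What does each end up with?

47 dollars

Equal share of the threshold: 66/11 = 6.
At this profile no one gains by cutting their contribution: any cut drops the total below 66, the project is cancelled, contributions are refunded, and the deviator ends with 39, which is less than 39 − 6 + 14 = 47. Contributing more than 6 just wastes the excess. So contributing exactly 6 is a best response.
Each player's payoff: 39 − 6 + 14 = 47.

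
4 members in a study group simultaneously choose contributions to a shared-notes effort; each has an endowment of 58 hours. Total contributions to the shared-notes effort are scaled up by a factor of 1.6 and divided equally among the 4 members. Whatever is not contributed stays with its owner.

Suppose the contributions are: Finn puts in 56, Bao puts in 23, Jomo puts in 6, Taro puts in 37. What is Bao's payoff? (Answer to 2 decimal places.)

Total contributed: 56 + 23 + 6 + 37 = 122.
Each receives 1.6 × 122 / 4 = 48.80 from the shared-notes effort.
Bao keeps 58 − 23 = 35, so Bao's payoff is 35 + 48.80 = 83.80.

83.80 hours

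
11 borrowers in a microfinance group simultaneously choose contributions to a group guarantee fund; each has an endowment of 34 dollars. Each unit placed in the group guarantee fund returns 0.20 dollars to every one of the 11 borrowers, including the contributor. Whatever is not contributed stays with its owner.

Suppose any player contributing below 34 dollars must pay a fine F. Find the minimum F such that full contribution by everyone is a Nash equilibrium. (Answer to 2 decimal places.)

Given the others contribute fully, the best deviation is to contribute 0 (any partial contribution still incurs the fine and gives up units whose private return 0.20 is below 1).
Deviating from 34 to 0 saves 34 dollars but forfeits the deviator's share of the drop in the group guarantee fund: 0.20 × 34 = 6.80.
So the deviation gain is 34 − 6.80 = 27.20, and the fine must be at least 27.20 dollars to wipe it out.

27.20 dollars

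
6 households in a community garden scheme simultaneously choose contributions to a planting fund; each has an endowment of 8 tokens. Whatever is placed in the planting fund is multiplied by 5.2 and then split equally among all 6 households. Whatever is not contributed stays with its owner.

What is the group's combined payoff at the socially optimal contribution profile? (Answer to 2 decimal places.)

249.60 tokens

Each contributed unit returns 5.200 to the group as a whole (0.8667 to each of 6 players), which exceeds 1, so the social optimum is full contribution: group total = 5.200 × 48 = 249.60.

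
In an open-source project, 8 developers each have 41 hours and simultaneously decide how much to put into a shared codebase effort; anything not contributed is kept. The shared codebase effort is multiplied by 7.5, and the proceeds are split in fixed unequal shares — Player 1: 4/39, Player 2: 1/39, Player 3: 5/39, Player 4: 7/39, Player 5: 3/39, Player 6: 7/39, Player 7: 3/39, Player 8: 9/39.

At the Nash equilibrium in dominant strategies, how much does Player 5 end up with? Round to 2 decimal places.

Each unit j contributes comes back to j as 7.5 × (j's share), so j prefers to contribute only if that share exceeds 1/7.5 = 0.1333; otherwise keeping the unit dominates.
Player 4, Player 6 and Player 8 clear that bar, contributing 41 each; the remaining 5 contribute 0. Total contributed: 123.
Player 5 keeps 41 and receives 7.5 × 123 × 3/39 = 70.96 from the shared codebase effort, for a payoff of 111.96.

111.96 hours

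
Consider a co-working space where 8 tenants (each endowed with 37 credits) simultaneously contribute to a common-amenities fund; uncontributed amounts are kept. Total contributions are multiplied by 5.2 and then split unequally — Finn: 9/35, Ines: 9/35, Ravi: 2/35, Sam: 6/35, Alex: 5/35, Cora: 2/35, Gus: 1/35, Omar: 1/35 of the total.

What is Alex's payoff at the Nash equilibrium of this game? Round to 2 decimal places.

91.97 credits

For player j, contributing a unit is worthwhile iff 5.2 × (j's share) ≥ 1, i.e. iff j's share is at least 0.1923.
Finn and Ines are above the threshold, contributing 37 each; the remaining 6 contribute 0. Total contributed: 74.
Alex keeps 37 and receives 5.2 × 74 × 5/35 = 54.97 from the common-amenities fund, for a payoff of 91.97.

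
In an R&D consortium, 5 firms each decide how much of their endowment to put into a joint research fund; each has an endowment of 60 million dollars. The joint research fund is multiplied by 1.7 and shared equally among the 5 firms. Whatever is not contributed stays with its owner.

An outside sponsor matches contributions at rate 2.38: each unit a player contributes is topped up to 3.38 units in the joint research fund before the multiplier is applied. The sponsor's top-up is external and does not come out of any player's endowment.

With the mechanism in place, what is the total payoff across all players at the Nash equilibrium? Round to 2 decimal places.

Under the mechanism each unit contributed yields 1.7 × 3.38 / 5 = 1.1492 back to its contributor per unit of net cost, which exceeds 1, making full contribution the dominant choice for everyone.
So the Nash equilibrium is full contribution by all 5; the group earns 1.7 × 3.38 × 300 = 1723.80.

1723.80 million dollars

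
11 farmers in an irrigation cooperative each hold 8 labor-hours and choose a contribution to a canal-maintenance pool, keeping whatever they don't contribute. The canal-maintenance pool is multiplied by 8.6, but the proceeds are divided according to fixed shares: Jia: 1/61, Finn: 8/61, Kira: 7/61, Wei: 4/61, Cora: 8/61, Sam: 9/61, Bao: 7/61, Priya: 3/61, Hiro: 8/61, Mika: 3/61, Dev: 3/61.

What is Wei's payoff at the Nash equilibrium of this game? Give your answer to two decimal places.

26.05 labor-hours

For player j, contributing a unit is worthwhile iff 8.6 × (j's share) ≥ 1, i.e. iff j's share is at least 0.1163.
Finn, Cora, Sam and Hiro are above the threshold, contributing 8 each; the remaining 7 contribute 0. Total contributed: 32.
Wei keeps 8 and receives 8.6 × 32 × 4/61 = 18.05 from the canal-maintenance pool, for a payoff of 26.05.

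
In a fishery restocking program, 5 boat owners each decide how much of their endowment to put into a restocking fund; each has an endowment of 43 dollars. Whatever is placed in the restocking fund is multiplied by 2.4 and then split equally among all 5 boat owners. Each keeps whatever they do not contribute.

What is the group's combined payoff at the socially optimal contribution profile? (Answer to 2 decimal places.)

Each contributed unit returns 2.400 to the group as a whole (0.4800 to each of 5 players), which exceeds 1, so the social optimum is full contribution: group total = 2.400 × 215 = 516.00.

516.00 dollars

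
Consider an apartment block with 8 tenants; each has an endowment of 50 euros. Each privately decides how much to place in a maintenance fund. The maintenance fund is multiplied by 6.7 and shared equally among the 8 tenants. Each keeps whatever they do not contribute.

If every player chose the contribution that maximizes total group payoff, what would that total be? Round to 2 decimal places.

Each contributed unit returns 6.700 to the group as a whole (0.8375 to each of 8 players), which exceeds 1, so the social optimum is full contribution: group total = 6.700 × 400 = 2680.00.

2680.00 euros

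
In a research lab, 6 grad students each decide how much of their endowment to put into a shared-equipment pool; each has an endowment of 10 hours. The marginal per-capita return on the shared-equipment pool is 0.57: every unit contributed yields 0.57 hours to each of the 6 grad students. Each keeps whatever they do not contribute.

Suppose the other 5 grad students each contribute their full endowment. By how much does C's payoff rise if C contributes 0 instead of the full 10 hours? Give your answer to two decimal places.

4.30 hours

Switching from a contribution of 10 to 0 lets C keep an extra 10 hours, but lowers the shared-equipment pool by 10, which costs C their own share of that drop: 0.57 × 10 = 5.70.
Net gain = 10 − 5.70 = 4.30. The private return per contributed unit (0.57) is below 1, so free-riding is indeed the best response regardless of what the others do.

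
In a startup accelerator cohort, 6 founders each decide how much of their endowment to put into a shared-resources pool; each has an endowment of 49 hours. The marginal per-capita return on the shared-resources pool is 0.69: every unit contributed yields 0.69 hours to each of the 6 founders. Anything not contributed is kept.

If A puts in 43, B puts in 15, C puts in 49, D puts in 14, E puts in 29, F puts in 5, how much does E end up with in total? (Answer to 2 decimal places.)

126.95 hours

Total contributed: 43 + 15 + 49 + 14 + 29 + 5 = 155.
Each receives 0.69 × 155 = 106.95 from the shared-resources pool.
E keeps 49 − 29 = 20, so E's payoff is 20 + 106.95 = 126.95.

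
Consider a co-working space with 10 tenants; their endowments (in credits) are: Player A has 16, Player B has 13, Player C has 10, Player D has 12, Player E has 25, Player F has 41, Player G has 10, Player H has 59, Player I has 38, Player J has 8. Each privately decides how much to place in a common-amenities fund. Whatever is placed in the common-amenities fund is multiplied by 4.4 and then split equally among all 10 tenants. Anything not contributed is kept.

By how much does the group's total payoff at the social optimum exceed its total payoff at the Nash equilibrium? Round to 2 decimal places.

788.80 credits

The private return per contributed unit is 4.4/10 = 0.4400 < 1 for every player regardless of endowment, so the Nash equilibrium is zero contribution and the group total is Σ E_j = 16 + 13 + 10 + 12 + 25 + 41 + 10 + 59 + 38 + 8 = 232.
Each contributed unit returns 4.400 to the group, so the social optimum is full contribution by everyone: group total = 4.400 × 232 = 1020.80.
Efficiency loss = (4.400 − 1) × 232 = 788.80.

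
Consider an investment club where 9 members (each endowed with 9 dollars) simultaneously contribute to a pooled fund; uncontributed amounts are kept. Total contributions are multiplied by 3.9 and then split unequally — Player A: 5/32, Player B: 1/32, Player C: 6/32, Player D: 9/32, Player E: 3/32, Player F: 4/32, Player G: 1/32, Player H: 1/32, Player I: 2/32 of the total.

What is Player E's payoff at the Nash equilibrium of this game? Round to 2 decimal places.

Each unit j contributes comes back to j as 3.9 × (j's share), so j prefers to contribute only if that share exceeds 1/3.9 = 0.2564; otherwise keeping the unit dominates.
Only Player D (9/32) clears that bar, contributing 9; the remaining 8 contribute 0. Total contributed: 9.
Player E keeps 9 and receives 3.9 × 9 × 3/32 = 3.29 from the pooled fund, for a payoff of 12.29.

12.29 dollars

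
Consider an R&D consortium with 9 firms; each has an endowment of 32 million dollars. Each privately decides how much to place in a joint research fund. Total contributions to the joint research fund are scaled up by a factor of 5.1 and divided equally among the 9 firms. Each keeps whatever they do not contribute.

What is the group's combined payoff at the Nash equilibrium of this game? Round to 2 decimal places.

288.00 million dollars

Each contributed unit returns 5.1/9 = 0.5667 to its contributor — below 1 — so contributing 0 is dominant for every player. At the Nash equilibrium everyone keeps their 32, and the group total is 9 × 32 = 288.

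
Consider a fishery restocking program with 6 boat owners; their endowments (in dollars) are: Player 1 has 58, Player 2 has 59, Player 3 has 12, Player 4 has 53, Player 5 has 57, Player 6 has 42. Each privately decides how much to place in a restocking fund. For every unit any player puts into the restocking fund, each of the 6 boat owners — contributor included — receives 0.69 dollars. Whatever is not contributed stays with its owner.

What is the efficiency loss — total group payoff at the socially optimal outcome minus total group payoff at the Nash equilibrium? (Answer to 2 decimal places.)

882.34 dollars

The private return per contributed unit is 0.69 < 1 for everyone, so the Nash equilibrium is zero contribution and the group total is Σ E_j = 58 + 59 + 12 + 53 + 57 + 42 = 281.
Each contributed unit returns 4.140 to the group, so the social optimum is full contribution by everyone: group total = 4.140 × 281 = 1163.34.
Efficiency loss = (4.140 − 1) × 281 = 882.34.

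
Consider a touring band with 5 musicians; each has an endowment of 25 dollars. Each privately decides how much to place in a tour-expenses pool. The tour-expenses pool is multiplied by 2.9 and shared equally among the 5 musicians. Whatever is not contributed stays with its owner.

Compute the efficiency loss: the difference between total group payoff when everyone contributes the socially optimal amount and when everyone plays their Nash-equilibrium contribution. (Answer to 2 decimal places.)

237.50 dollars

Each contributed unit returns 2.9/5 = 0.5800 to its contributor — below 1 — so contributing 0 is dominant for every player. At the Nash equilibrium everyone keeps their 25, and the group total is 5 × 25 = 125.
Each contributed unit returns 2.900 to the group as a whole (0.5800 to each of 5 players), which exceeds 1, so the social optimum is full contribution: group total = 2.900 × 125 = 362.50.
Efficiency loss = 362.50 − 125 = 237.50.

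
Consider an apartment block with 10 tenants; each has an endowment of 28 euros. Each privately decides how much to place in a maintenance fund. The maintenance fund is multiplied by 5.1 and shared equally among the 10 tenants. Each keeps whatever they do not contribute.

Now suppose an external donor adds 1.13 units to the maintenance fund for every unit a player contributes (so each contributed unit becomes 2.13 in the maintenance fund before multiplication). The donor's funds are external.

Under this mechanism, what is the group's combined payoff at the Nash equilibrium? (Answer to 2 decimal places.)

3041.64 euros

Under the mechanism each unit contributed yields 5.1 × 2.13 / 10 = 1.0863 back to its contributor per unit of net cost, which exceeds 1, making full contribution the dominant choice for everyone.
So the Nash equilibrium is full contribution by all 10; the group earns 5.1 × 2.13 × 280 = 3041.64.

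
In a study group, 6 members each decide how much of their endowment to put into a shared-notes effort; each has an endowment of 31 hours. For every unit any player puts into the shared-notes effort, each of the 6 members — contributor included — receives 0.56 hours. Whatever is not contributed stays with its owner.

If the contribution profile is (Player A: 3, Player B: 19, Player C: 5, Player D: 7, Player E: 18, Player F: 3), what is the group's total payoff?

315.80 hours

Total contributed: 3 + 19 + 5 + 7 + 18 + 3 = 55; total kept: 6 × 31 − 55 = 131.
The shared-notes effort pays out 0.56 × 6 × 55 = 184.80 in aggregate.
Group total = 131 + 184.80 = 315.80.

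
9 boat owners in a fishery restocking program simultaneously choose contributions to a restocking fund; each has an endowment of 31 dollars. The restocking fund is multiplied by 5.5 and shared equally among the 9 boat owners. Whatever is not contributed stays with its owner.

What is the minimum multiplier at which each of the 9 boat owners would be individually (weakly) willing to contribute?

9

A contributed unit returns (multiplier)/9 to its contributor.
This reaches 1 exactly when the multiplier is 9.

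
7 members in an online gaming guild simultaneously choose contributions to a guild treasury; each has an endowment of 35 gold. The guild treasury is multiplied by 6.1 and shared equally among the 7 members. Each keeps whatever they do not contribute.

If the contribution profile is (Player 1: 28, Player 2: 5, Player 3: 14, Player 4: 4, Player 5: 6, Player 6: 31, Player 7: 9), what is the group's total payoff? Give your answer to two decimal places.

Total contributed: 28 + 5 + 14 + 4 + 6 + 31 + 9 = 97; total kept: 7 × 35 − 97 = 148.
The guild treasury pays out 6.1 × 97 = 591.70 in aggregate.
Group total = 148 + 591.70 = 739.70.

739.70 gold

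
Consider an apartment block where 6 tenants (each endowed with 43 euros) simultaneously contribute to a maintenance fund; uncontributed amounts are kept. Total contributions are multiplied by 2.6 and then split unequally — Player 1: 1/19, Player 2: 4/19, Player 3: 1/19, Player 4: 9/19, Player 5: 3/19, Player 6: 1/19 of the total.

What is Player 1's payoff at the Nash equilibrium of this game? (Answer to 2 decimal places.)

48.88 euros

Each unit j contributes comes back to j as 2.6 × (j's share), so j prefers to contribute only if that share exceeds 1/2.6 = 0.3846; otherwise keeping the unit dominates.
The only share above 0.3846 is Player 4's 9/19, contributing 43; the remaining 5 contribute 0. Total contributed: 43.
Player 1 keeps 43 and receives 2.6 × 43 × 1/19 = 5.88 from the maintenance fund, for a payoff of 48.88.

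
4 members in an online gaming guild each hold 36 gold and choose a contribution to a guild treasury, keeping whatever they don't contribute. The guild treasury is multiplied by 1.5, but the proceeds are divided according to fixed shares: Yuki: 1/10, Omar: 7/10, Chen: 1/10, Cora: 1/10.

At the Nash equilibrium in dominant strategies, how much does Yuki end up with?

41.40 gold

For player j, contributing a unit is worthwhile iff 1.5 × (j's share) ≥ 1, i.e. iff j's share is at least 0.6667.
Only Omar (7/10) clears that bar, contributing 36; the remaining 3 contribute 0. Total contributed: 36.
Yuki keeps 36 and receives 1.5 × 36 × 1/10 = 5.40 from the guild treasury, for a payoff of 41.40.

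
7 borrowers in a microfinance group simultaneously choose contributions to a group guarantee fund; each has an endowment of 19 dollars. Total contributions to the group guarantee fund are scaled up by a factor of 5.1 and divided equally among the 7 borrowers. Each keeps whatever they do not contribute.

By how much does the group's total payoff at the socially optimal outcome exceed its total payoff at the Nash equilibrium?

Each contributed unit returns 5.1/7 = 0.7286 to its contributor — below 1 — so contributing 0 is dominant for every player. At the Nash equilibrium everyone keeps their 19, and the group total is 7 × 19 = 133.
Each contributed unit returns 5.100 to the group as a whole (0.7286 to each of 7 players), which exceeds 1, so the social optimum is full contribution: group total = 5.100 × 133 = 678.30.
Efficiency loss = 678.30 − 133 = 545.30.

545.30 dollars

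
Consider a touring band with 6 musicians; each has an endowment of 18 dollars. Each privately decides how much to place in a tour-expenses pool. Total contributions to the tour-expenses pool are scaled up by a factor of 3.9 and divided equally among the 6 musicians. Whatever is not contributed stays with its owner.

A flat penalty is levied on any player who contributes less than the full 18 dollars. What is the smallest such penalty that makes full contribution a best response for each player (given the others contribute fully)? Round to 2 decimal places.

6.30 dollars

Given the others contribute fully, the best deviation is to contribute 0 (any partial contribution still incurs the fine and gives up units whose private return 0.6500 is below 1).
Deviating from 18 to 0 saves 18 dollars but forfeits the deviator's share of the drop in the tour-expenses pool: 3.9/6 × 18 = 11.70.
So the deviation gain is 18 − 11.70 = 6.30, and the fine must be at least 6.30 dollars to wipe it out.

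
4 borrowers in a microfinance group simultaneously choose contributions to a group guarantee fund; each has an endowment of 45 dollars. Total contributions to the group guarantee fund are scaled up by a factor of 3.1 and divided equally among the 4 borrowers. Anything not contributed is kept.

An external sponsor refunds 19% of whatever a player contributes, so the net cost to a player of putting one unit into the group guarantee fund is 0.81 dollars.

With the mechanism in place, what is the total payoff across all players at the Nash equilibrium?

Even with the mechanism, each unit contributed returns only (3.1/4) / 0.81 = 0.9568 per unit of net cost, so contributing nothing is still dominant.
At the Nash equilibrium no one contributes; group total payoff = 4 × 45 = 180.

180.00 dollars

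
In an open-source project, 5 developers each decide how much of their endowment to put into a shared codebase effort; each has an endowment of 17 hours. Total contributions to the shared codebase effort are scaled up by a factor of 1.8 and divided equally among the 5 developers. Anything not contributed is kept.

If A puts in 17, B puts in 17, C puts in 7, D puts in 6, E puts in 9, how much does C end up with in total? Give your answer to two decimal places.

30.16 hours

Total contributed: 17 + 17 + 7 + 6 + 9 = 56.
Each receives 1.8 × 56 / 5 = 20.16 from the shared codebase effort.
C keeps 17 − 7 = 10, so C's payoff is 10 + 20.16 = 30.16.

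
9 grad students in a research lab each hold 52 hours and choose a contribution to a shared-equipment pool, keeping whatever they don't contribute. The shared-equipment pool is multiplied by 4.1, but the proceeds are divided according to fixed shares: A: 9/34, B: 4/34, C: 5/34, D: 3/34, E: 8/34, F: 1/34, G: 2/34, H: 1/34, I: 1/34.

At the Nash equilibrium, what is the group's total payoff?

For player j, contributing a unit is worthwhile iff 4.1 × (j's share) ≥ 1, i.e. iff j's share is at least 0.2439.
Only A (9/34) clears that bar, contributing 52; the remaining 8 contribute 0. Total contributed: 52.
The shared-equipment pool pays out 4.1 × 52 = 213.20 in total (split across the unequal shares, but the aggregate is all that matters for the group sum).
The 8 free-riders keep 52 each, adding 416. Group total = 416 + 213.20 = 629.20.

629.20 hours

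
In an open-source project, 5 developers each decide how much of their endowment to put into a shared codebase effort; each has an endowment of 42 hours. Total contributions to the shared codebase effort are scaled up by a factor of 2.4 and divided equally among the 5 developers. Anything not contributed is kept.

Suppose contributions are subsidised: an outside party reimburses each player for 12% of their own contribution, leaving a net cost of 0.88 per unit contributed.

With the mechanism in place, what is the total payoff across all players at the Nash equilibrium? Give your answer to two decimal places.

Even with the mechanism, each unit contributed returns only (2.4/5) / 0.88 = 0.5455 per unit of net cost, so contributing nothing is still dominant.
At the Nash equilibrium no one contributes; group total payoff = 5 × 42 = 210.

210.00 hours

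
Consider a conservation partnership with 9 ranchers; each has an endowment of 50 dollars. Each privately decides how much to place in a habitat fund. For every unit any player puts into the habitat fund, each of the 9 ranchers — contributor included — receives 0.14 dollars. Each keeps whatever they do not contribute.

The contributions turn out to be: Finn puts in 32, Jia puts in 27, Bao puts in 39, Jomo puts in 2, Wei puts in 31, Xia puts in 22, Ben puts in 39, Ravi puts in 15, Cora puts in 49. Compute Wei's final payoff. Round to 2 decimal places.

54.84 dollars

Total contributed: 32 + 27 + 39 + 2 + 31 + 22 + 39 + 15 + 49 = 256.
Each receives 0.14 × 256 = 35.84 from the habitat fund.
Wei keeps 50 − 31 = 19, so Wei's payoff is 19 + 35.84 = 54.84.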